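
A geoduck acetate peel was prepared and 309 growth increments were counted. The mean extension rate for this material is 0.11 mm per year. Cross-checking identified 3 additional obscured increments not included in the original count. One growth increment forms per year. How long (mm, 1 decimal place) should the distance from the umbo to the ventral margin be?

34.3 mm

After corrections the count is 309 + 3 = 312 growth increments.
Length ≈ 0.11 × 312 = 34.3 mm.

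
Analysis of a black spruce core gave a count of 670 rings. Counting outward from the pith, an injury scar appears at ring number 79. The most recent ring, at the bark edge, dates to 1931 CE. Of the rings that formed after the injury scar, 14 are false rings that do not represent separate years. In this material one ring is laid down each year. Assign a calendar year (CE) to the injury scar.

Between ring 79 and the bark edge there are 670 − 79 = 591 rings.
591 − 14 false = 577 true rings after the injury scar.
Counting back 577 years from 1931 CE places the injury scar in 1931 − 577 = 1354 CE.

1354 CE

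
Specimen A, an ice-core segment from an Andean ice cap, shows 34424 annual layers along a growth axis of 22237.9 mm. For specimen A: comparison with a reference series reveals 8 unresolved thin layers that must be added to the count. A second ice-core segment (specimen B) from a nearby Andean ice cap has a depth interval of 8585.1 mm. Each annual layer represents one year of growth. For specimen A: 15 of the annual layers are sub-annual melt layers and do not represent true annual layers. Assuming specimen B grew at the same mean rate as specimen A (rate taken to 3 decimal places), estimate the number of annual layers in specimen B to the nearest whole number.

13290 annual layers

Specimen A: true annual layer count = 34424 − 15 + 8 = 34417.
A: Mean rate = 22237.9 mm / 34417 years ≈ 0.646 mm per year.
B spans 8585.1 / 0.646 = 13289.63 years ≈ 13290 annual layers.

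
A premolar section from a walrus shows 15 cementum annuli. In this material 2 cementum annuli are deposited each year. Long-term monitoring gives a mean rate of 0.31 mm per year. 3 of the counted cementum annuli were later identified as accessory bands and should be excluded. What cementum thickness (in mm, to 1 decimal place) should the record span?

1.9 mm

After corrections the count is 15 − 3 = 12 cementum annuli.
12 cementum annuli at 2 per year is 12 / 2 = 6 years.
Predicted length = 0.31 mm/year × 6 years = 1.9 mm.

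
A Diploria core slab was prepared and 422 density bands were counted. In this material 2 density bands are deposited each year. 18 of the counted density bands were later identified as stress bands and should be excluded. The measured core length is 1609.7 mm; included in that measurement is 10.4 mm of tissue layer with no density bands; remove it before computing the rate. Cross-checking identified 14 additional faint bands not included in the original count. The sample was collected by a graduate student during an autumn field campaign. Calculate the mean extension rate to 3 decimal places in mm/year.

7.652 mm/year

Adjusted count: 422 − 18 + 14 = 418 density bands.
Dividing by 2 density bands per year: 418 / 2 = 209 years.
The growth record spans 1609.7 − 10.4 = 1599.3 mm.
1599.3 mm over 209 years gives 1599.3 / 209 ≈ 7.652 mm/year.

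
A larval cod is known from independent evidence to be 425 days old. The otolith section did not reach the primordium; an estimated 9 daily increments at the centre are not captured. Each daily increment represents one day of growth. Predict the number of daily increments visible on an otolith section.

416 daily increments

At one daily increment per day, 425 days correspond to 425 daily increments.
425 − 9 missed = 416 daily increments expected in the prepared section.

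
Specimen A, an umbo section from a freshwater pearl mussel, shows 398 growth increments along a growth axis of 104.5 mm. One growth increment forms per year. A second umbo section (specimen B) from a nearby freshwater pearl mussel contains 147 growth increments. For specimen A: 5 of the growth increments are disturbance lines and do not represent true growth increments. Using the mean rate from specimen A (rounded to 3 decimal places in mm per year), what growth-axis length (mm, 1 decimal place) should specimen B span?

39.1 mm

Specimen A: correcting the raw count gives 398 − 5 = 393 true growth increments.
A: Extension rate ≈ 104.5 / 393 = 0.266 mm/yr.
For B, 0.266 mm/year × 147 years = 39.1 mm.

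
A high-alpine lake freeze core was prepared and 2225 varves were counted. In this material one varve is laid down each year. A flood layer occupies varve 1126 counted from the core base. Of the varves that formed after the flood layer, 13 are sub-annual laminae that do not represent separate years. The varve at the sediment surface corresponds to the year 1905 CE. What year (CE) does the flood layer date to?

Between varve 1126 and the sediment surface there are 2225 − 1126 = 1099 varves.
Excluding 13 false varves: 1099 − 13 = 1086.
Counting back 1086 years from 1905 CE places the flood layer in 1905 − 1086 = 819 CE.

819 CE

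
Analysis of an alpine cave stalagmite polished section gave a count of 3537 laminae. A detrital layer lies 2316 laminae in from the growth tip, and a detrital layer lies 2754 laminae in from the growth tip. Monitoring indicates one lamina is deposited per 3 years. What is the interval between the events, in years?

Separation: 2754 − 2316 = 438 laminae.
438 laminae at 3 years each span 438 × 3 = 1314 years.

1314 years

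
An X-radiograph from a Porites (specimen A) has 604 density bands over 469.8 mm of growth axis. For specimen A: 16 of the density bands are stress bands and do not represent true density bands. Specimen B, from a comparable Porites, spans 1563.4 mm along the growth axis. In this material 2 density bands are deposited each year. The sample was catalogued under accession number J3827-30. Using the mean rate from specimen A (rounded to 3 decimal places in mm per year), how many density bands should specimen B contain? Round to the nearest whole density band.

Specimen A: correcting the raw count gives 604 − 16 = 588 true density bands.
Specimen A: dividing by 2 density bands per year: 588 / 2 = 294 years.
A: 469.8 mm over 294 years gives 469.8 / 294 ≈ 1.598 mm per year.
B spans 1563.4 / 1.598 = 978.35 years; at 2 density bands per year that is 978.35 × 2 ≈ 1957 density bands.

1957 density bands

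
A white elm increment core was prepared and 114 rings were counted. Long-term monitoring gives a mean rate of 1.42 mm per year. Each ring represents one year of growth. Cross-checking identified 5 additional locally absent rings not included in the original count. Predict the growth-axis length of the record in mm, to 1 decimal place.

169.0 mm

Adjusted count: 114 + 5 = 119 rings.
119 years at 1.42 mm/year gives 1.42 × 119 = 169.0 mm.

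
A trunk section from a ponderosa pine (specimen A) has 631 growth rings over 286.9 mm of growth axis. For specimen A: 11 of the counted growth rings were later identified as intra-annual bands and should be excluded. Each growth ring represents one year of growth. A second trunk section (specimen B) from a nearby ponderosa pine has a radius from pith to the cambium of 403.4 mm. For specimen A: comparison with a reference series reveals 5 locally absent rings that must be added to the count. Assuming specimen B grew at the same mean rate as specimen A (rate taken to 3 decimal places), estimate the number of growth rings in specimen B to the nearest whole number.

879 growth rings

Specimen A: true growth ring count = 631 − 11 + 5 = 625.
A: Mean rate = 286.9 mm / 625 years ≈ 0.459 mm/year.
For B, 403.4 / 0.459 = 878.87 years ≈ 879 growth rings.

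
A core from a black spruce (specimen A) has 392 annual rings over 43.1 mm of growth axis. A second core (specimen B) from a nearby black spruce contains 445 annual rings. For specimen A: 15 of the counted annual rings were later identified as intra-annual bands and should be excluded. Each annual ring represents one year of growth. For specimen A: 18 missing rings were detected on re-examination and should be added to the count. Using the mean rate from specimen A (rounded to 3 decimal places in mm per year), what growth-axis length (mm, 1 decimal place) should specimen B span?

48.5 mm

Specimen A: after corrections the count is 392 − 15 + 18 = 395 annual rings.
A: Mean rate = 43.1 mm / 395 years ≈ 0.109 mm per year.
Length of B = 0.109 × 445 = 48.5 mm.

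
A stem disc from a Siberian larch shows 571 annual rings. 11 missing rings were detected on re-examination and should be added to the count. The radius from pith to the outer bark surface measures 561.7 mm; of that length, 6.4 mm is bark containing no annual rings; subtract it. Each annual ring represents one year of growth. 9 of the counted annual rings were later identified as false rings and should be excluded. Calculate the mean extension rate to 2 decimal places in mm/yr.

0.97 mm/yr

True annual ring count = 571 − 9 + 11 = 573.
The growth record spans 561.7 − 6.4 = 555.3 mm.
Mean rate = 555.3 mm / 573 years ≈ 0.97 mm/yr.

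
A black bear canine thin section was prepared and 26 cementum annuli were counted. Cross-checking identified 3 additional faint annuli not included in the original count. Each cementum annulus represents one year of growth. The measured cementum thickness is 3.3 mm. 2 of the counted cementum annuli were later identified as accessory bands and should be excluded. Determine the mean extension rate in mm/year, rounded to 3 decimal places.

0.122 mm/year

Correcting the raw count gives 26 − 2 + 3 = 27 true cementum annuli.
Extension rate ≈ 3.3 / 27 = 0.122 mm/year.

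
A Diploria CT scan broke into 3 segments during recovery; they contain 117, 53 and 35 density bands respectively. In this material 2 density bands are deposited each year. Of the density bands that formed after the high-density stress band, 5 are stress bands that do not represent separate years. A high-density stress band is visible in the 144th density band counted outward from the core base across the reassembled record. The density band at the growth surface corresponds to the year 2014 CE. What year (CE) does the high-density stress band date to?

Total density bands = 117 + 53 + 35 = 205.
Between density band 144 and the growth surface there are 205 − 144 = 61 density bands.
Removing the 5 false density bands leaves 61 − 5 = 56 true density bands beyond the high-density stress band.
Dividing by 2 density bands per year: 56 / 2 = 28 years.
The density band at the growth surface is 2014 CE, so the high-density stress band dates to 2014 − 28 = 1986 CE.

1986 CE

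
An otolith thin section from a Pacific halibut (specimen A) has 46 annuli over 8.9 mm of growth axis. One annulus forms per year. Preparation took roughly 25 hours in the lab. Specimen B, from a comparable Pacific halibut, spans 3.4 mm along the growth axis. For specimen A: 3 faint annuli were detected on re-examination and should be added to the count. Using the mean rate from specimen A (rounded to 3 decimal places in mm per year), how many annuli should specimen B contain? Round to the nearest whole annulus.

19 annuli

Specimen A: true annulus count = 46 + 3 = 49.
A: Mean rate = 8.9 mm / 49 years ≈ 0.182 mm per year.
For B, 3.4 / 0.182 = 18.68 years ≈ 19 annuli.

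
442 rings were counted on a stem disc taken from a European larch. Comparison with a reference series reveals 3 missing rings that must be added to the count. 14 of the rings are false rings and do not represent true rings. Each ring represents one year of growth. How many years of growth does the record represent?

True ring count = 442 − 14 + 3 = 431.
With a one-to-one ring periodicity this is 431 years.

431 years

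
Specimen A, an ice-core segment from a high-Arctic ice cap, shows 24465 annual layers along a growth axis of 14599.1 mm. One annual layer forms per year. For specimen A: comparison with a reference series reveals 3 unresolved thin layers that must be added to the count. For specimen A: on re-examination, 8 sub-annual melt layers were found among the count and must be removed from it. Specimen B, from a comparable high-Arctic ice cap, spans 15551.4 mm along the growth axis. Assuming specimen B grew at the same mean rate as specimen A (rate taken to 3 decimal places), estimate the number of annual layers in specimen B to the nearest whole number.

Specimen A: adjusted count: 24465 − 8 + 3 = 24460 annual layers.
A: Extension rate ≈ 14599.1 / 24460 = 0.597 mm per year.
Specimen B: 15551.4 mm / 0.597 mm per year = 26049.25 years ≈ 26049 annual layers.

26049 annual layers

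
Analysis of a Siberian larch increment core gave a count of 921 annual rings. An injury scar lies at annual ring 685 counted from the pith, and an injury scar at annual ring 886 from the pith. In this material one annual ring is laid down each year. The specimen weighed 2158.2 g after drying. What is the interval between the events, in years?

886 − 685 = 201 annual rings lie between the two events.
At one annual ring per year, 201 years elapsed between them.

201 years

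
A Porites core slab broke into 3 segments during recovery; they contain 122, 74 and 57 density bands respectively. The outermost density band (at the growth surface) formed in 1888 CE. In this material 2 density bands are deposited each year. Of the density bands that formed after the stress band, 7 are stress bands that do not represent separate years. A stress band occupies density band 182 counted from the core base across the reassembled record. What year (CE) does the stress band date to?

Total density bands = 122 + 74 + 57 = 253.
The stress band sits at density band 182 from the core base, so 253 − 182 = 71 density bands formed after it.
Excluding 7 false density bands: 71 − 7 = 64.
Dividing by 2 density bands per year: 64 / 2 = 32 years.
1888 − 32 = 1856 CE.

1856 CE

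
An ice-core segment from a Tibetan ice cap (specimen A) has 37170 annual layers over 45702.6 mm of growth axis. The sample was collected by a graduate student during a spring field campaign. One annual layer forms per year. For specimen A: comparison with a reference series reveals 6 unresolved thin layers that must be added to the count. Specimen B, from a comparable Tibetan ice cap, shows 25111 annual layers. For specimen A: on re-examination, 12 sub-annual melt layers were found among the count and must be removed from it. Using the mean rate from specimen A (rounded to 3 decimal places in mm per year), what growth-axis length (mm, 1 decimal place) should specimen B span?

Specimen A: correcting the raw count gives 37170 − 12 + 6 = 37164 true annual layers.
A: Extension rate ≈ 45702.6 / 37164 = 1.230 mm/year.
For B, 1.230 mm/year × 25111 years = 30886.5 mm.

30886.5 mm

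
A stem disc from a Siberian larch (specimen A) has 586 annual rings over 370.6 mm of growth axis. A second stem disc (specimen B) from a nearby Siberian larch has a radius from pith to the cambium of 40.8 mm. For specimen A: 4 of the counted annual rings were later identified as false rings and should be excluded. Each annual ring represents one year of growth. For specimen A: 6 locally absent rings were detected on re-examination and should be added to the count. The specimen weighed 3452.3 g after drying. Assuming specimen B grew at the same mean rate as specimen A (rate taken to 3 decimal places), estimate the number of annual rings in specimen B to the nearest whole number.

Specimen A: correcting the raw count gives 586 − 4 + 6 = 588 true annual rings.
A: Mean rate = 370.6 mm / 588 years ≈ 0.630 mm per year.
B spans 40.8 / 0.630 = 64.76 years ≈ 65 annual rings.

65 annual rings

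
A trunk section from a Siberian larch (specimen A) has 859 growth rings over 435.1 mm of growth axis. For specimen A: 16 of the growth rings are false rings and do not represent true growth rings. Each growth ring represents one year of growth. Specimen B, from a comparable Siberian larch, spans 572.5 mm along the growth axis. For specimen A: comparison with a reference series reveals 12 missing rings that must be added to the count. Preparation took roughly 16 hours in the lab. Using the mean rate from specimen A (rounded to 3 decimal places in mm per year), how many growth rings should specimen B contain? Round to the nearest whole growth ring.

1125 growth rings

Specimen A: correcting the raw count gives 859 − 16 + 12 = 855 true growth rings.
A: Extension rate ≈ 435.1 / 855 = 0.509 mm/yr.
B spans 572.5 / 0.509 = 1124.75 years ≈ 1125 growth rings.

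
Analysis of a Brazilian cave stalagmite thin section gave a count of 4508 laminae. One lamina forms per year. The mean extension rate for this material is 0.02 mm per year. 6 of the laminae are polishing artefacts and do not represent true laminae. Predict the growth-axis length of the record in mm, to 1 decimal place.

90.0 mm

After corrections the count is 4508 − 6 = 4502 laminae.
Predicted length = 0.02 mm/year × 4502 years = 90.0 mm.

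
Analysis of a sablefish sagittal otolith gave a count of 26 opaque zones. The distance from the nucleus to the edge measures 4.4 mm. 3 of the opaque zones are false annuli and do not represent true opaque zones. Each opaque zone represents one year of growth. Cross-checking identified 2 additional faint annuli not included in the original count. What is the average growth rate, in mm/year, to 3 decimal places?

After corrections the count is 26 − 3 + 2 = 25 opaque zones.
4.4 mm over 25 years gives 4.4 / 25 ≈ 0.176 mm/year.

0.176 mm/year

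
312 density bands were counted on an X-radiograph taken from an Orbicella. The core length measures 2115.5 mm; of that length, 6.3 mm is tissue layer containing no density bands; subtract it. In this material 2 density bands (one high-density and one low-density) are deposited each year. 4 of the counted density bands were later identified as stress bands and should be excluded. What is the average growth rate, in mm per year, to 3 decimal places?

Adjusted count: 312 − 4 = 308 density bands.
With 2 density bands per year, 308 / 2 = 154 years.
Removing the 6.3 mm offcut leaves 2115.5 − 6.3 = 2109.2 mm.
Mean rate = 2109.2 mm / 154 years ≈ 13.696 mm per year.

13.696 mm per year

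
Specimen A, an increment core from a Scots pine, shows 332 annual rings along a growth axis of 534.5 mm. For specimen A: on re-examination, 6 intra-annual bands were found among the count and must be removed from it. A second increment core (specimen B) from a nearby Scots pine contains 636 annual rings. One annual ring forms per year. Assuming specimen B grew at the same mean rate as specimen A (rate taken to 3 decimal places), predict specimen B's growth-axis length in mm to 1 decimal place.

Specimen A: adjusted count: 332 − 6 = 326 annual rings.
A: Extension rate ≈ 534.5 / 326 = 1.640 mm/year.
Length of B = 1.640 × 636 = 1043.0 mm.

1043.0 mm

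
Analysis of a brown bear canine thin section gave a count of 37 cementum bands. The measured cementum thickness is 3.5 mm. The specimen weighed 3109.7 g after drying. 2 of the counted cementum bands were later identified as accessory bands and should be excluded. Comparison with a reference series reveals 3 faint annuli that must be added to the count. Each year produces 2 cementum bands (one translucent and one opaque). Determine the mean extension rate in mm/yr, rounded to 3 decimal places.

0.184 mm/yr

After corrections the count is 37 − 2 + 3 = 38 cementum bands.
With 2 cementum bands per year, 38 / 2 = 19 years.
Mean rate = 3.5 mm / 19 years ≈ 0.184 mm/yr.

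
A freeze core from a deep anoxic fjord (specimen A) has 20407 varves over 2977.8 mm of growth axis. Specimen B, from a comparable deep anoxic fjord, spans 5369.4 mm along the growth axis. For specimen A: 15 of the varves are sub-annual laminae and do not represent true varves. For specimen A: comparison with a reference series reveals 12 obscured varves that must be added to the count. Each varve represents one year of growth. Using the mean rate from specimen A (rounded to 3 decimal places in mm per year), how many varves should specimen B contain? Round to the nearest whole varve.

36777 varves

Specimen A: adjusted count: 20407 − 15 + 12 = 20404 varves.
A: Extension rate ≈ 2977.8 / 20404 = 0.146 mm/yr.
B spans 5369.4 / 0.146 = 36776.71 years ≈ 36777 varves.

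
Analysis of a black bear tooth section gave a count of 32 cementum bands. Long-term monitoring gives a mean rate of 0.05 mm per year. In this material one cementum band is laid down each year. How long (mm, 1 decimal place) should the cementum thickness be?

1.6 mm

32 years of growth are recorded.
32 years at 0.05 mm/year gives 0.05 × 32 = 1.6 mm.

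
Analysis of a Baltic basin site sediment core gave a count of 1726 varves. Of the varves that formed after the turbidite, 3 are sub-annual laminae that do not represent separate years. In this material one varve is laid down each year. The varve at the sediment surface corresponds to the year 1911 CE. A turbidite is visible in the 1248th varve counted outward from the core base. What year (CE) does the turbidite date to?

The turbidite sits at varve 1248 from the core base, so 1726 − 1248 = 478 varves formed after it.
Excluding 3 false varves: 478 − 3 = 475.
Counting back 475 years from 1911 CE places the turbidite in 1911 − 475 = 1436 CE.

1436 CE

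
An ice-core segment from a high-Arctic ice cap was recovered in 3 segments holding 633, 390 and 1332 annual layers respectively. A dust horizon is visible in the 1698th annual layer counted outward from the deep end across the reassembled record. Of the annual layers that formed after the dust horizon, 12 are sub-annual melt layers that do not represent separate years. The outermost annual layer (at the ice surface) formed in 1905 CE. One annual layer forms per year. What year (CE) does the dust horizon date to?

1260 CE

Total annual layers = 633 + 390 + 1332 = 2355.
The dust horizon sits at annual layer 1698 from the deep end, so 2355 − 1698 = 657 annual layers formed after it.
Excluding 12 false annual layers: 657 − 12 = 645.
Counting back 645 years from 1905 CE places the dust horizon in 1905 − 645 = 1260 CE.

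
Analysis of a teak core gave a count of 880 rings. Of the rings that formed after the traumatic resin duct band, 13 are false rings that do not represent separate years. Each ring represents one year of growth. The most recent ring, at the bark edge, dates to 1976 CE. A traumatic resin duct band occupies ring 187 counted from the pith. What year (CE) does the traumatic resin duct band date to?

The traumatic resin duct band sits at ring 187 from the pith, so 880 − 187 = 693 rings formed after it.
Excluding 13 false rings: 693 − 13 = 680.
1976 − 680 = 1296 CE.

1296 CE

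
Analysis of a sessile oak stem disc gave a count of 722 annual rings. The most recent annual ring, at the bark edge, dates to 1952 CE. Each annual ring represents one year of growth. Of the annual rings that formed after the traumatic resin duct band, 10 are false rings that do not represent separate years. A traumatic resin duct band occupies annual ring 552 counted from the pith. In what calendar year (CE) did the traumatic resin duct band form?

1792 CE

The traumatic resin duct band sits at annual ring 552 from the pith, so 722 − 552 = 170 annual rings formed after it.
170 − 10 false = 160 true annual rings after the traumatic resin duct band.
1952 − 160 = 1792 CE.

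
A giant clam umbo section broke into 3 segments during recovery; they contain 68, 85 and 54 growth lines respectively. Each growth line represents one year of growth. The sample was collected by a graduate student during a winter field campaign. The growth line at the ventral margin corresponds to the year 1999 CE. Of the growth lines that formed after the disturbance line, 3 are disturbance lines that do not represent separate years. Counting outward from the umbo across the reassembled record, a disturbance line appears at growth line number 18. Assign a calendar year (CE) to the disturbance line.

Total growth lines = 68 + 85 + 54 = 207.
The disturbance line sits at growth line 18 from the umbo, so 207 − 18 = 189 growth lines formed after it.
189 − 3 false = 186 true growth lines after the disturbance line.
The growth line at the ventral margin is 1999 CE, so the disturbance line dates to 1999 − 186 = 1813 CE.

1813 CE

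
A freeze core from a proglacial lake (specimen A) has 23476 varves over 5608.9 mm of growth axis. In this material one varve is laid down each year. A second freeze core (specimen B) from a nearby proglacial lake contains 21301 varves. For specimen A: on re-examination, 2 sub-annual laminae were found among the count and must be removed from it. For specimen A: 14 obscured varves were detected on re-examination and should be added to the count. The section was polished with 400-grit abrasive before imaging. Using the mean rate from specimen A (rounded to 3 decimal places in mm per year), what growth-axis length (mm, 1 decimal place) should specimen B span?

5090.9 mm

Specimen A: adjusted count: 23476 − 2 + 14 = 23488 varves.
A: 5608.9 mm over 23488 years gives 5608.9 / 23488 ≈ 0.239 mm per year.
Length of B = 0.239 × 21301 = 5090.9 mm.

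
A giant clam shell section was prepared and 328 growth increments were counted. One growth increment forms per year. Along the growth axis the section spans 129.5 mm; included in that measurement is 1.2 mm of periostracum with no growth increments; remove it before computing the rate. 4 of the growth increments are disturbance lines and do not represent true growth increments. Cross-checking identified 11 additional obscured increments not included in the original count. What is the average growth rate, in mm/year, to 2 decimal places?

True growth increment count = 328 − 4 + 11 = 335.
The growth record spans 129.5 − 1.2 = 128.3 mm.
Mean rate = 128.3 mm / 335 years ≈ 0.38 mm/year.

0.38 mm/year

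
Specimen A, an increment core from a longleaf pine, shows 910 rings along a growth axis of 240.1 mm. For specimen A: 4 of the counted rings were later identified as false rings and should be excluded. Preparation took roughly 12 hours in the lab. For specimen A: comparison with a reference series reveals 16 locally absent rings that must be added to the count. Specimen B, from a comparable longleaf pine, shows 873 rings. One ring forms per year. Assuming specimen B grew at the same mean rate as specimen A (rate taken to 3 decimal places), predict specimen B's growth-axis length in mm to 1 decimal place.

Specimen A: after corrections the count is 910 − 4 + 16 = 922 rings.
A: 240.1 mm over 922 years gives 240.1 / 922 ≈ 0.260 mm/year.
Length of B = 0.260 × 873 = 227.0 mm.

227.0 mm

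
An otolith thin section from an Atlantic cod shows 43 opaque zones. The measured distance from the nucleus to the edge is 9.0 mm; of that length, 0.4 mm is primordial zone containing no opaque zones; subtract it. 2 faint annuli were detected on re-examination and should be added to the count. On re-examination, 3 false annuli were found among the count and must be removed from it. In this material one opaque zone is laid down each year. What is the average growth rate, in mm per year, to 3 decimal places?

True opaque zone count = 43 − 3 + 2 = 42.
The growth record spans 9.0 − 0.4 = 8.6 mm.
Extension rate ≈ 8.6 / 42 = 0.205 mm per year.

0.205 mm per year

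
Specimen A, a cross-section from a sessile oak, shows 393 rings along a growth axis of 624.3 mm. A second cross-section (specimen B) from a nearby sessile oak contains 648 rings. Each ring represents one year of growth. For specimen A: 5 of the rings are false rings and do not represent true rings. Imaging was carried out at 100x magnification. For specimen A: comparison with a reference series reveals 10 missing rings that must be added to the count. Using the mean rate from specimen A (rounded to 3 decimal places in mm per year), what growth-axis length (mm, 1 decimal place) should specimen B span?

Specimen A: true ring count = 393 − 5 + 10 = 398.
A: Mean rate = 624.3 mm / 398 years ≈ 1.569 mm/yr.
Length of B = 1.569 × 648 = 1016.7 mm.

1016.7 mm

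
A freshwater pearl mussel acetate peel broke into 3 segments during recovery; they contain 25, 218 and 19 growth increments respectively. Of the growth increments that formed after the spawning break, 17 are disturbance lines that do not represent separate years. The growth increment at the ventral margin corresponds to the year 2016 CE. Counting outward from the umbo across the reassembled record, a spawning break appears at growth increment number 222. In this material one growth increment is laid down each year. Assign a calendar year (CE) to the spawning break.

1993 CE

Total growth increments = 25 + 218 + 19 = 262.
262 − 222 = 40 growth increments lie beyond the spawning break toward the ventral margin.
Removing the 17 false growth increments leaves 40 − 17 = 23 true growth increments beyond the spawning break.
The growth increment at the ventral margin is 2016 CE, so the spawning break dates to 2016 − 23 = 1993 CE.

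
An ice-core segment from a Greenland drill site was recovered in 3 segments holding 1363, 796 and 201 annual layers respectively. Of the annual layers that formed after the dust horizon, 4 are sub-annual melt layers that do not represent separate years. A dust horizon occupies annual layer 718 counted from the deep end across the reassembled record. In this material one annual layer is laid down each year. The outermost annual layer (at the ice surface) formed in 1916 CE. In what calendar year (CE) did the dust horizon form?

278 CE

Total annual layers = 1363 + 796 + 201 = 2360.
Between annual layer 718 and the ice surface there are 2360 − 718 = 1642 annual layers.
Excluding 4 false annual layers: 1642 − 4 = 1638.
The annual layer at the ice surface is 1916 CE, so the dust horizon dates to 1916 − 1638 = 278 CE.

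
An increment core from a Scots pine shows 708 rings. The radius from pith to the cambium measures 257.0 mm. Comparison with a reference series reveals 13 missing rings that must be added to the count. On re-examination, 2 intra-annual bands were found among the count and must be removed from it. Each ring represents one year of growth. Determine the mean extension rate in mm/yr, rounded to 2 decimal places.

Adjusted count: 708 − 2 + 13 = 719 rings.
257.0 mm over 719 years gives 257.0 / 719 ≈ 0.36 mm/yr.

0.36 mm/yr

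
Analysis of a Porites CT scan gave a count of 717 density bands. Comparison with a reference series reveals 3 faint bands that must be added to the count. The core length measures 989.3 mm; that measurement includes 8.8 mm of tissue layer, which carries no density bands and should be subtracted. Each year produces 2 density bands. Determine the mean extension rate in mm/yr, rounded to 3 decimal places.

Adjusted count: 717 + 3 = 720 density bands.
Dividing by 2 density bands per year: 720 / 2 = 360 years.
The growth record spans 989.3 − 8.8 = 980.5 mm.
Mean rate = 980.5 mm / 360 years ≈ 2.724 mm/yr.

2.724 mm/yr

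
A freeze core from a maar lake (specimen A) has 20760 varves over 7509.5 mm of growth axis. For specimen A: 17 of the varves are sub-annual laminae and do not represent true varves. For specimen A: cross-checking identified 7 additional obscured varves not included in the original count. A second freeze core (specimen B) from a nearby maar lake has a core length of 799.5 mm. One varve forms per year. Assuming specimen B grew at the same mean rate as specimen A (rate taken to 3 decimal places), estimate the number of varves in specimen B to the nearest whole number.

Specimen A: true varve count = 20760 − 17 + 7 = 20750.
A: Mean rate = 7509.5 mm / 20750 years ≈ 0.362 mm per year.
For B, 799.5 / 0.362 = 2208.56 years ≈ 2209 varves.

2209 varves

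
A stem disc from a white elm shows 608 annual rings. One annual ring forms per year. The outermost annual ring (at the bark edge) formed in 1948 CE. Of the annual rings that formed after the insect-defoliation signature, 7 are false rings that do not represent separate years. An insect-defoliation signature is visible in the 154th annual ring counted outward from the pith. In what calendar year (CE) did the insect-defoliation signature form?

Between annual ring 154 and the bark edge there are 608 − 154 = 454 annual rings.
454 − 7 false = 447 true annual rings after the insect-defoliation signature.
Counting back 447 years from 1948 CE places the insect-defoliation signature in 1948 − 447 = 1501 CE.

1501 CE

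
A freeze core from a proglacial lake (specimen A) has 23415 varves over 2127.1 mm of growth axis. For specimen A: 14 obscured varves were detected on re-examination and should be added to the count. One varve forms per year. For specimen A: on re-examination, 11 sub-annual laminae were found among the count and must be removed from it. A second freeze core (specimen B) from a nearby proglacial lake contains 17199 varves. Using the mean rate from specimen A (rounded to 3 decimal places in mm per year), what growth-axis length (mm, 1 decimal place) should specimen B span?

Specimen A: correcting the raw count gives 23415 − 11 + 14 = 23418 true varves.
A: Extension rate ≈ 2127.1 / 23418 = 0.091 mm per year.
For B, 0.091 mm/year × 17199 years = 1565.1 mm.

1565.1 mm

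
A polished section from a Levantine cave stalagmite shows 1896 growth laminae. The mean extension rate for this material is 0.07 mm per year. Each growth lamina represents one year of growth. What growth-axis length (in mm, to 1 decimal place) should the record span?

1896 years of growth are recorded.
Predicted length = 0.07 mm/year × 1896 years = 132.7 mm.

132.7 mm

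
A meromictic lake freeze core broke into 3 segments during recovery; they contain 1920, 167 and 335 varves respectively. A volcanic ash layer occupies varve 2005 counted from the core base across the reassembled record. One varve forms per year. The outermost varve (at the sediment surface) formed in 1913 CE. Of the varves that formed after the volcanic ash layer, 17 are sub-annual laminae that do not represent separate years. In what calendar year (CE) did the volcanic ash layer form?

Total varves = 1920 + 167 + 335 = 2422.
The volcanic ash layer sits at varve 2005 from the core base, so 2422 − 2005 = 417 varves formed after it.
417 − 17 false = 400 true varves after the volcanic ash layer.
The varve at the sediment surface is 1913 CE, so the volcanic ash layer dates to 1913 − 400 = 1513 CE.

1513 CE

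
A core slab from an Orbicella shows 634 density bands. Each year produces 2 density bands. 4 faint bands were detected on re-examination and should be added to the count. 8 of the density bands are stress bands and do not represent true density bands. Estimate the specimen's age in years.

Correcting the raw count gives 634 − 8 + 4 = 630 true density bands.
With 2 density bands per year, 630 / 2 = 315 years.

315 yr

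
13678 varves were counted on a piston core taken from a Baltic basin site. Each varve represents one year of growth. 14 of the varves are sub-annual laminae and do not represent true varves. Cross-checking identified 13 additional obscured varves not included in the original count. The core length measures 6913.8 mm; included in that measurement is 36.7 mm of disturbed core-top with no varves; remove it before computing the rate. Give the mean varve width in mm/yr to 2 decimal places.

0.50 mm/yr

True varve count = 13678 − 14 + 13 = 13677.
Net length = 6913.8 − 36.7 = 6877.1 mm.
Mean rate = 6877.1 mm / 13677 years ≈ 0.50 mm/yr.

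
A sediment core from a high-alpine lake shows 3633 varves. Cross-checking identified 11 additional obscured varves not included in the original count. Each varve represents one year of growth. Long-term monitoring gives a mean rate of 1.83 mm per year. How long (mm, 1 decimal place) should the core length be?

6668.5 mm

Adjusted count: 3633 + 11 = 3644 varves.
3644 years at 1.83 mm/year gives 1.83 × 3644 = 6668.5 mm.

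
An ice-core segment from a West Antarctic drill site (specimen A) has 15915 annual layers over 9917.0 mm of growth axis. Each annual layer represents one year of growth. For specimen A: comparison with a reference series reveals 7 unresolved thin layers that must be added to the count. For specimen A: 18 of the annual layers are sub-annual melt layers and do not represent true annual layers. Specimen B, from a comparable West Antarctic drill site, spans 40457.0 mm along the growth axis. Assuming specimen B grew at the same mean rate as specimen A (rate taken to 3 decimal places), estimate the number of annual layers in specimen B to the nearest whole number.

Specimen A: true annual layer count = 15915 − 18 + 7 = 15904.
A: 9917.0 mm over 15904 years gives 9917.0 / 15904 ≈ 0.624 mm/year.
For B, 40457.0 / 0.624 = 64834.94 years ≈ 64835 annual layers.

64835 annual layers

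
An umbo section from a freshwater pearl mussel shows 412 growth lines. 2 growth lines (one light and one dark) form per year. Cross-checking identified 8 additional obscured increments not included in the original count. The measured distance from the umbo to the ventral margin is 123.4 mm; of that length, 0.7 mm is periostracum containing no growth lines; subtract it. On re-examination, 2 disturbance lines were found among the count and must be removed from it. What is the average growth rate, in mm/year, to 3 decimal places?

After corrections the count is 412 − 2 + 8 = 418 growth lines.
Dividing by 2 growth lines per year: 418 / 2 = 209 years.
Net length = 123.4 − 0.7 = 122.7 mm.
122.7 mm over 209 years gives 122.7 / 209 ≈ 0.587 mm/year.

0.587 mm/year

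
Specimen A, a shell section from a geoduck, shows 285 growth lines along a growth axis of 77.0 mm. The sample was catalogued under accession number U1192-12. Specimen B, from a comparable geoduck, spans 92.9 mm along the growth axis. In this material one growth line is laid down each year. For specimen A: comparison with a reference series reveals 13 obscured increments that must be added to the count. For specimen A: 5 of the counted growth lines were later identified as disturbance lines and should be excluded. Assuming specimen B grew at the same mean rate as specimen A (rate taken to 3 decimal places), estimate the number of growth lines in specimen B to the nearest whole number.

353 growth lines

Specimen A: adjusted count: 285 − 5 + 13 = 293 growth lines.
A: Extension rate ≈ 77.0 / 293 = 0.263 mm per year.
Specimen B: 92.9 mm / 0.263 mm per year = 353.23 years ≈ 353 growth lines.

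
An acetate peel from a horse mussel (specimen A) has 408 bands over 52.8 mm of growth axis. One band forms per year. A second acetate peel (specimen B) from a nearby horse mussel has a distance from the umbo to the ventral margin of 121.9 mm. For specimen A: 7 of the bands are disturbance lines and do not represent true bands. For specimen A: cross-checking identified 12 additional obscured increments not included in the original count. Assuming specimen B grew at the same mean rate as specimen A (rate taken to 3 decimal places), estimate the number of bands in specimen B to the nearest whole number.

Specimen A: adjusted count: 408 − 7 + 12 = 413 bands.
A: Mean rate = 52.8 mm / 413 years ≈ 0.128 mm/yr.
B spans 121.9 / 0.128 = 952.34 years ≈ 952 bands.

952 bands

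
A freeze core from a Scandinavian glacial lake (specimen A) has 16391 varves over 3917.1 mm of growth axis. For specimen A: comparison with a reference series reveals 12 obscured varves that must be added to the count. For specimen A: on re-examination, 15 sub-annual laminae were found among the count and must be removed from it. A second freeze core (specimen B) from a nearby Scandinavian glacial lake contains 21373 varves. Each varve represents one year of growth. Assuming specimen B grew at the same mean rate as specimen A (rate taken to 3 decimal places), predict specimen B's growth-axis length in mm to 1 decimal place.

5108.1 mm

Specimen A: after corrections the count is 16391 − 15 + 12 = 16388 varves.
A: Extension rate ≈ 3917.1 / 16388 = 0.239 mm/yr.
For B, 0.239 mm/year × 21373 years = 5108.1 mm.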